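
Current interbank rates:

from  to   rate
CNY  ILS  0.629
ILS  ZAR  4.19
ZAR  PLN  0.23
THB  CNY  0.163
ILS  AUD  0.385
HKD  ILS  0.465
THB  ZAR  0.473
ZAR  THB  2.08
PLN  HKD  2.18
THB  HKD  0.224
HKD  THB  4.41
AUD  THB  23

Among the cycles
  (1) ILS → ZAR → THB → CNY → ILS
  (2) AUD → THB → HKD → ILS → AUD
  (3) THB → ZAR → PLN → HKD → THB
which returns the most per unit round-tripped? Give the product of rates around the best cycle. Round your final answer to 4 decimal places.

1.0459

(1) 4.19 × 2.08 × 0.163 × 0.629 = 0.89354
(2) 23 × 0.224 × 0.465 × 0.385 = 0.92234
(3) 0.473 × 0.23 × 2.18 × 4.41 = 1.04589
Highest is cycle (3) at 1.0459 (>1, arbitrage).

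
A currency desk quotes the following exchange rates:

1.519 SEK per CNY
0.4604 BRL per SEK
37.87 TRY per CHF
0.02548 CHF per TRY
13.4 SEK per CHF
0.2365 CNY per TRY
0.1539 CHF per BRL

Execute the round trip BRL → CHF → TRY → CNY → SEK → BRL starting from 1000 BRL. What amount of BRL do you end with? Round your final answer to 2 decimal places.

963.96

1000 BRL × 0.1539 = 153.9 CHF
153.9 CHF × 37.87 = 5828.193 TRY
5828.193 TRY × 0.2365 = 1378.3676445 CNY
1378.3676445 CNY × 1.519 = 2093.7404519955 SEK
2093.7404519955 SEK × 0.4604 = 963.9581040987282 BRL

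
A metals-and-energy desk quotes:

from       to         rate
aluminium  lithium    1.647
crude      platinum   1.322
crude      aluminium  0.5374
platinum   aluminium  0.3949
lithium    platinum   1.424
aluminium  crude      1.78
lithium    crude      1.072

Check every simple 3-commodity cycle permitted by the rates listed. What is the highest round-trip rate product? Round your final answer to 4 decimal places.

0.9488

crude→aluminium→lithium→crude: 0.5374 × 1.647 × 1.072 = 0.94882
platinum→aluminium→crude→platinum: 0.3949 × 1.78 × 1.322 = 0.92926
platinum→aluminium→lithium→platinum: 0.3949 × 1.647 × 1.424 = 0.92617
Maximum is crude→aluminium→lithium→crude at 0.9488; no arbitrage — every cycle loses value.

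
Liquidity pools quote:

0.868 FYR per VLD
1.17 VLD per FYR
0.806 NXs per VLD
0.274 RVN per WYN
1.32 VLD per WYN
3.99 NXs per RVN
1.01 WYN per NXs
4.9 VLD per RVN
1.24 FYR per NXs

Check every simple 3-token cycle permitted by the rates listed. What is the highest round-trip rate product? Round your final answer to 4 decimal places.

1.1693

NXs→FYR→VLD→NXs: 1.24 × 1.17 × 0.806 = 1.16934
NXs→WYN→RVN→NXs: 1.01 × 0.274 × 3.99 = 1.10419
NXs→WYN→VLD→NXs: 1.01 × 1.32 × 0.806 = 1.07456
Maximum is NXs→FYR→VLD→NXs at 1.1693; arbitrage exists.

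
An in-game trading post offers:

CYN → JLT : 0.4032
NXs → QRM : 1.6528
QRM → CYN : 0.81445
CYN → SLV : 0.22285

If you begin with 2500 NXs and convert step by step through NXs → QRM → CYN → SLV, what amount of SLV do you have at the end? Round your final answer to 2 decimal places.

749.96

2500 NXs × 1.6528 = 4132 QRM
4132 QRM × 0.81445 = 3365.3074 CYN
3365.3074 CYN × 0.22285 = 749.95875409 SLV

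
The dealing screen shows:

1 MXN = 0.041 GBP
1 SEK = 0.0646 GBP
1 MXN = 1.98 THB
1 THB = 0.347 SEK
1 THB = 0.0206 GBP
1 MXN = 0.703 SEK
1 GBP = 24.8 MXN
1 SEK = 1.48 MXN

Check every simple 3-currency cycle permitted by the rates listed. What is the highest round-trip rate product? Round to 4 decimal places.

SEK→GBP→MXN→SEK: 0.0646 × 24.8 × 0.703 = 1.12626
SEK→MXN→THB→SEK: 1.48 × 1.98 × 0.347 = 1.01685
MXN→THB→GBP→MXN: 1.98 × 0.0206 × 24.8 = 1.01154
Maximum is SEK→GBP→MXN→SEK at 1.1263; arbitrage exists.

1.1263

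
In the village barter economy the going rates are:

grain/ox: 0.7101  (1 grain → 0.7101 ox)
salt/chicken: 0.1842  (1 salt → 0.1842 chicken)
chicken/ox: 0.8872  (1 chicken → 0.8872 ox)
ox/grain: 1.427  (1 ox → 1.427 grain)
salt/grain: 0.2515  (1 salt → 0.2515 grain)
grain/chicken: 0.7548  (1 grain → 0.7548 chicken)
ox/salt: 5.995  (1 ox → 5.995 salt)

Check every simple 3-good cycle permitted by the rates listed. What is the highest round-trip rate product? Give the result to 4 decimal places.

salt→grain→ox→salt: 0.2515 × 0.7101 × 5.995 = 1.07065
chicken→ox→salt→chicken: 0.8872 × 5.995 × 0.1842 = 0.97972
chicken→ox→grain→chicken: 0.8872 × 1.427 × 0.7548 = 0.95560
Maximum is salt→grain→ox→salt at 1.0706; arbitrage exists.

1.0706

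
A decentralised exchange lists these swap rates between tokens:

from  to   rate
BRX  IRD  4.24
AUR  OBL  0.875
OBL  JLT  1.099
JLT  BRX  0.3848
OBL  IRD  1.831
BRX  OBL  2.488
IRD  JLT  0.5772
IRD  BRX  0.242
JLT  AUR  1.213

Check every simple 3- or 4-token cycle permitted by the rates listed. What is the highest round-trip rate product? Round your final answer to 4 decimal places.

1.1665

JLT→AUR→OBL→JLT: 1.213 × 0.875 × 1.099 = 1.16645
JLT→AUR→OBL→IRD→JLT: 1.213 × 0.875 × 1.831 × 0.5772 = 1.12172
OBL→IRD→BRX→OBL: 1.831 × 0.242 × 2.488 = 1.10244
JLT→BRX→OBL→JLT: 0.3848 × 2.488 × 1.099 = 1.05216
JLT→BRX→OBL→IRD→JLT: 0.3848 × 2.488 × 1.831 × 0.5772 = 1.01181
JLT→BRX→IRD→JLT: 0.3848 × 4.24 × 0.5772 = 0.94173
Maximum is JLT→AUR→OBL→JLT at 1.1665; arbitrage exists.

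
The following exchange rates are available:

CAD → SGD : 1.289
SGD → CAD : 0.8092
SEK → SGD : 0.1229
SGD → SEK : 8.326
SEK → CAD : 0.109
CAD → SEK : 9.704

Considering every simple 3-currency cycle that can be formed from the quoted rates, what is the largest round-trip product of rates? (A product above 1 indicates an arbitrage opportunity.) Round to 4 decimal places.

SEK→CAD→SGD→SEK: 0.109 × 1.289 × 8.326 = 1.16981
SEK→SGD→CAD→SEK: 0.1229 × 0.8092 × 9.704 = 0.96507
Maximum is SEK→CAD→SGD→SEK at 1.1698; arbitrage exists.

1.1698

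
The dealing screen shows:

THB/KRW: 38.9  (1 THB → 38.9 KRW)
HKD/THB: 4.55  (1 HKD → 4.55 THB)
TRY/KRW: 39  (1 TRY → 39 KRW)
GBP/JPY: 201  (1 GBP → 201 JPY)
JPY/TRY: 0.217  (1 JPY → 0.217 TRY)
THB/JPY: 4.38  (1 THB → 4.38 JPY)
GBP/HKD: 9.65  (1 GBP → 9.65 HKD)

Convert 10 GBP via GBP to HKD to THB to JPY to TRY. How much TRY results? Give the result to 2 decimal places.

10 GBP × 9.65 = 96.5 HKD
96.5 HKD × 4.55 = 439.075 THB
439.075 THB × 4.38 = 1923.1485 JPY
1923.1485 JPY × 0.217 = 417.3232245 TRY

417.32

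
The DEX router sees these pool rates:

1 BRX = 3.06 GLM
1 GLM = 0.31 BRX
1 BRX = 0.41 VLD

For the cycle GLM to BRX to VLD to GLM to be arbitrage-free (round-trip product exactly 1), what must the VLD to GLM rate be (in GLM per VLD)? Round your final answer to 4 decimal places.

7.8678

Known legs of the cycle: 0.31 × 0.41 = 0.1271
For no arbitrage the full-cycle product must be 1, so the missing rate is 1 / 0.1271 ≈ 7.867821.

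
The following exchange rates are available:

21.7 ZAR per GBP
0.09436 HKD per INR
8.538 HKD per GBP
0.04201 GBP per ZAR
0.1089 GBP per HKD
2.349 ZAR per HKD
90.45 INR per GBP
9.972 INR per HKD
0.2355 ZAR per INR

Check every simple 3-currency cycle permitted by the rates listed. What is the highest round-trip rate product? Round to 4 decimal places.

0.9294

HKD→GBP→INR→HKD: 0.1089 × 90.45 × 0.09436 = 0.92945
ZAR→GBP→INR→ZAR: 0.04201 × 90.45 × 0.2355 = 0.89485
HKD→ZAR→GBP→HKD: 2.349 × 0.04201 × 8.538 = 0.84254
Maximum is HKD→GBP→INR→HKD at 0.9294; no arbitrage — every cycle loses value.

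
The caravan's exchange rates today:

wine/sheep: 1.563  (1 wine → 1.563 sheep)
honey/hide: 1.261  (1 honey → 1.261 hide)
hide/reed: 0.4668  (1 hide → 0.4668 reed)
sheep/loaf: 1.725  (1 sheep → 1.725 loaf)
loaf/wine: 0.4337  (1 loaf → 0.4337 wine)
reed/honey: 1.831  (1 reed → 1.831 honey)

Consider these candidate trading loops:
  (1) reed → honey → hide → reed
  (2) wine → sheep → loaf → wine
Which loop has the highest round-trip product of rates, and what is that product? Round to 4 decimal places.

(1) 1.831 × 1.261 × 0.4668 = 1.07779
(2) 1.563 × 1.725 × 0.4337 = 1.16933
Highest is cycle (2) at 1.1693 (>1, arbitrage).

1.1693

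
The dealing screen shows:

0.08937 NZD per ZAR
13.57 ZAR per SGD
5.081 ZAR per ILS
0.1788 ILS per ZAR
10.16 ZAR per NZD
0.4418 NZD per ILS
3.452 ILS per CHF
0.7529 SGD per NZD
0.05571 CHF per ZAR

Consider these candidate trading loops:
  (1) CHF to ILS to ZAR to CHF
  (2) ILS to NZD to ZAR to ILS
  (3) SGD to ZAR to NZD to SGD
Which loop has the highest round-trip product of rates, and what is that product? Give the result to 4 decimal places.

(1) 3.452 × 5.081 × 0.05571 = 0.97713
(2) 0.4418 × 10.16 × 0.1788 = 0.80258
(3) 13.57 × 0.08937 × 0.7529 = 0.91308
Highest is cycle (1) at 0.9771 (≤1, no arbitrage).

0.9771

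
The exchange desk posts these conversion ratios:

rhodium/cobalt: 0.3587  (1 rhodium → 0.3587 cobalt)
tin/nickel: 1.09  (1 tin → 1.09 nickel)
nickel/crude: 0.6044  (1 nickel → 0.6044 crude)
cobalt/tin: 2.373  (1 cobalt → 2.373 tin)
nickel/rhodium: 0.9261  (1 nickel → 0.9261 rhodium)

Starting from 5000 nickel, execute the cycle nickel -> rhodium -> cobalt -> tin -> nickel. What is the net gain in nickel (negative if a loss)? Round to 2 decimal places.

5000 nickel × 0.9261 = 4630.5 rhodium
4630.5 rhodium × 0.3587 = 1660.96035 cobalt
1660.96035 cobalt × 2.373 = 3941.45891055 tin
3941.45891055 tin × 1.09 = 4296.1902124995 nickel
Net change: 4296.1902124995 − 5000 = -703.8097875005 nickel

-703.81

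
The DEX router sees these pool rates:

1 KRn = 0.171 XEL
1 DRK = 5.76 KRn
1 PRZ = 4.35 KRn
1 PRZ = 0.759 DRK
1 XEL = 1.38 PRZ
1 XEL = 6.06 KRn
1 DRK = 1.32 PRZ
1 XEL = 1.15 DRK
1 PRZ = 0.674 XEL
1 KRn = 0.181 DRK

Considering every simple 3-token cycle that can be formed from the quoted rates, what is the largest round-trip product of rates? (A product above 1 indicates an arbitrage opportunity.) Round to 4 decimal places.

DRK→KRn→XEL→DRK: 5.76 × 0.171 × 1.15 = 1.13270
DRK→PRZ→KRn→DRK: 1.32 × 4.35 × 0.181 = 1.03930
KRn→XEL→PRZ→KRn: 0.171 × 1.38 × 4.35 = 1.02651
DRK→PRZ→XEL→DRK: 1.32 × 0.674 × 1.15 = 1.02313
Maximum is DRK→KRn→XEL→DRK at 1.1327; arbitrage exists.

1.1327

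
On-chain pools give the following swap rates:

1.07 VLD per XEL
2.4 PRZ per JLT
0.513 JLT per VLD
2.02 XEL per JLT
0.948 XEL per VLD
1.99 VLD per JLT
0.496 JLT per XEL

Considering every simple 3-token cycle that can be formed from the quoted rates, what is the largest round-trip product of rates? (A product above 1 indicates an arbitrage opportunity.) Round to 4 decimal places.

1.1088

XEL→VLD→JLT→XEL: 1.07 × 0.513 × 2.02 = 1.10880
XEL→JLT→VLD→XEL: 0.496 × 1.99 × 0.948 = 0.93571
Maximum is XEL→VLD→JLT→XEL at 1.1088; arbitrage exists.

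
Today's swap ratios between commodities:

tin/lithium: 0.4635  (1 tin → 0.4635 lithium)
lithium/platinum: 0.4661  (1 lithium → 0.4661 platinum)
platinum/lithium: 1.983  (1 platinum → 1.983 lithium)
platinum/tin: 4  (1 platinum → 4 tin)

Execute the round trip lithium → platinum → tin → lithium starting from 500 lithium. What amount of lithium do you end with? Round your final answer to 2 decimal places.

500 lithium × 0.4661 = 233.05 platinum
233.05 platinum × 4 = 932.2 tin
932.2 tin × 0.4635 = 432.0747 lithium

432.07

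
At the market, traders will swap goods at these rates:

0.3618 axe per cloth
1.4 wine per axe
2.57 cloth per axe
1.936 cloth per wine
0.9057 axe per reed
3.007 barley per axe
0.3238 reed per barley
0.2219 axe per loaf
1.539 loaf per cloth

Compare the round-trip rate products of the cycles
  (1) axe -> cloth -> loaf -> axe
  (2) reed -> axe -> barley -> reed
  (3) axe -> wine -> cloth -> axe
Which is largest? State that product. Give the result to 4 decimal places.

(1) 2.57 × 1.539 × 0.2219 = 0.87767
(2) 0.9057 × 3.007 × 0.3238 = 0.88185
(3) 1.4 × 1.936 × 0.3618 = 0.98062
Highest is cycle (3) at 0.9806 (≤1, no arbitrage).

0.9806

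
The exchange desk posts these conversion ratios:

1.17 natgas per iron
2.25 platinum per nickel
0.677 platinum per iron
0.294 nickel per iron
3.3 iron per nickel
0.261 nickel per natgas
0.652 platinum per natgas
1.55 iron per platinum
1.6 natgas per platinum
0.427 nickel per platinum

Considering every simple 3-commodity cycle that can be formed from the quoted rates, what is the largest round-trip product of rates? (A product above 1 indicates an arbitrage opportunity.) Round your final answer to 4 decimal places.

natgas→platinum→iron→natgas: 0.652 × 1.55 × 1.17 = 1.18240
iron→nickel→platinum→iron: 0.294 × 2.25 × 1.55 = 1.02533
natgas→nickel→iron→natgas: 0.261 × 3.3 × 1.17 = 1.00772
iron→platinum→nickel→iron: 0.677 × 0.427 × 3.3 = 0.95396
natgas→nickel→platinum→natgas: 0.261 × 2.25 × 1.6 = 0.93960
Maximum is natgas→platinum→iron→natgas at 1.1824; arbitrage exists.

1.1824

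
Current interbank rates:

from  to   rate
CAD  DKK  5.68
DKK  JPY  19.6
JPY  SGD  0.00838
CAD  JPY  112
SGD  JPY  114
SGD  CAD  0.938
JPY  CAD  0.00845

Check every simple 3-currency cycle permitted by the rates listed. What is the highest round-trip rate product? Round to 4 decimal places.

CAD→DKK→JPY→CAD: 5.68 × 19.6 × 0.00845 = 0.94072
SGD→CAD→JPY→SGD: 0.938 × 112 × 0.00838 = 0.88037
Maximum is CAD→DKK→JPY→CAD at 0.9407; no arbitrage — every cycle loses value.

0.9407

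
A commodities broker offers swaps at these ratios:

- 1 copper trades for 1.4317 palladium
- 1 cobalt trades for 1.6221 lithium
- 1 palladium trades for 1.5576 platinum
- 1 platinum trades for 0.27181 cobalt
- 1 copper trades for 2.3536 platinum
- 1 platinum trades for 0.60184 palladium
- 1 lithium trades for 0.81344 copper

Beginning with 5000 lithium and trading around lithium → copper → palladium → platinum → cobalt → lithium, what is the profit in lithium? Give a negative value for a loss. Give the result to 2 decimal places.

-1001.04

5000 lithium × 0.81344 = 4067.2 copper
4067.2 copper × 1.4317 = 5823.01024 palladium
5823.01024 palladium × 1.5576 = 9069.920749824 platinum
9069.920749824 platinum × 0.27181 = 2465.29515900966144 cobalt
2465.29515900966144 cobalt × 1.6221 = 3998.955277429571821824 lithium
Net change: 3998.955277429571821824 − 5000 = -1001.044722570428178176 lithium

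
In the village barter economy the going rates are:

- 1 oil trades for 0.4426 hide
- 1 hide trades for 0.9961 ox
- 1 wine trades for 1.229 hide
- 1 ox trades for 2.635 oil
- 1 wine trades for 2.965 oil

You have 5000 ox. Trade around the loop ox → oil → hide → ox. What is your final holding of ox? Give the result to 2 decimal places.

5808.51

5000 ox × 2.635 = 13175 oil
13175 oil × 0.4426 = 5831.255 hide
5831.255 hide × 0.9961 = 5808.5131055 ox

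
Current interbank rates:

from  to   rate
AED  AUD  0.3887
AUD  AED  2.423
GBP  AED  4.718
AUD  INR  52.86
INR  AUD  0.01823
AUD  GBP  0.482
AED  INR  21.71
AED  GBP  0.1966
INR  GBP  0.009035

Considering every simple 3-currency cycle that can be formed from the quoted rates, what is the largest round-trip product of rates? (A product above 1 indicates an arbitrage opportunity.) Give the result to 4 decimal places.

AED→INR→AUD→AED: 21.71 × 0.01823 × 2.423 = 0.95896
AED→INR→GBP→AED: 21.71 × 0.009035 × 4.718 = 0.92543
AED→AUD→GBP→AED: 0.3887 × 0.482 × 4.718 = 0.88393
Maximum is AED→INR→AUD→AED at 0.9590; no arbitrage — every cycle loses value.

0.9590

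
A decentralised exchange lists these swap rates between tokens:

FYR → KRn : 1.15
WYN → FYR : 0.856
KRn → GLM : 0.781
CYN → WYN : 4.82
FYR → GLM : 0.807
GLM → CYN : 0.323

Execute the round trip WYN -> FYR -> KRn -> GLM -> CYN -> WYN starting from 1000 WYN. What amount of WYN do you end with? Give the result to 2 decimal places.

1196.94

1000 WYN × 0.856 = 856 FYR
856 FYR × 1.15 = 984.4 KRn
984.4 KRn × 0.781 = 768.8164 GLM
768.8164 GLM × 0.323 = 248.3276972 CYN
248.3276972 CYN × 4.82 = 1196.939500504 WYN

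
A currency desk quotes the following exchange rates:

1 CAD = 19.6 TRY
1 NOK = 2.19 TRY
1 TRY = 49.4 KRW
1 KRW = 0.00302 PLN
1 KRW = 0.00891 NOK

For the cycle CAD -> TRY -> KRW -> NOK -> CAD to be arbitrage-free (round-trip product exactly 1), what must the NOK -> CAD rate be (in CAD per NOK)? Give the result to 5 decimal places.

Known legs of the cycle: 19.6 × 49.4 × 0.00891 = 8.6270184
For no arbitrage the full-cycle product must be 1, so the missing rate is 1 / 8.6270184 ≈ 0.1159149.

0.11591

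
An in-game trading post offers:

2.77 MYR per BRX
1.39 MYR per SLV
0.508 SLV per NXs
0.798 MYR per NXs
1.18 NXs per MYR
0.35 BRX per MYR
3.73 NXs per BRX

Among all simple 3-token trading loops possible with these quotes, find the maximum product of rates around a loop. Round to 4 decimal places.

1.0418

MYR→BRX→NXs→MYR: 0.35 × 3.73 × 0.798 = 1.04179
SLV→MYR→NXs→SLV: 1.39 × 1.18 × 0.508 = 0.83322
Maximum is MYR→BRX→NXs→MYR at 1.0418; arbitrage exists.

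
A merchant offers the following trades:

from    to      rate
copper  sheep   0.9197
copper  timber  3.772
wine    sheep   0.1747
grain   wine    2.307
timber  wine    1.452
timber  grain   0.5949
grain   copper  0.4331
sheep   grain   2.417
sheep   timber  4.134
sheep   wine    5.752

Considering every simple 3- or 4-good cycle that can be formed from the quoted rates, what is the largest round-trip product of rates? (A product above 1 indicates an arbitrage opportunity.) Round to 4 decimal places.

wine→sheep→timber→wine: 0.1747 × 4.134 × 1.452 = 1.04865
wine→sheep→timber→grain→wine: 0.1747 × 4.134 × 0.5949 × 2.307 = 0.99119
grain→copper→sheep→timber→grain: 0.4331 × 0.9197 × 4.134 × 0.5949 = 0.97960
wine→sheep→grain→wine: 0.1747 × 2.417 × 2.307 = 0.97413
grain→copper→timber→grain: 0.4331 × 3.772 × 0.5949 = 0.97186
grain→copper→sheep→grain: 0.4331 × 0.9197 × 2.417 = 0.96274
Maximum is wine→sheep→timber→wine at 1.0486; arbitrage exists.

1.0486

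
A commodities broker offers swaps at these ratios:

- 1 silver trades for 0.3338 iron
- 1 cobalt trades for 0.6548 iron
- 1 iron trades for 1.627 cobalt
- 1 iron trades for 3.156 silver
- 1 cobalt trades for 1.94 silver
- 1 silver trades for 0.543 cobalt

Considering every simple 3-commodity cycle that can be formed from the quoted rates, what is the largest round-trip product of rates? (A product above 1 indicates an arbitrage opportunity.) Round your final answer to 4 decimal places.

iron→silver→cobalt→iron: 3.156 × 0.543 × 0.6548 = 1.12214
iron→cobalt→silver→iron: 1.627 × 1.94 × 0.3338 = 1.05360
Maximum is iron→silver→cobalt→iron at 1.1221; arbitrage exists.

1.1221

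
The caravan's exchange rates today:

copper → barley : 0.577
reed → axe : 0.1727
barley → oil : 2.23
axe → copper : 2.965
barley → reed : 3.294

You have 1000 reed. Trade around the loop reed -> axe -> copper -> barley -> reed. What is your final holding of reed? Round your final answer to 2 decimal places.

973.23

1000 reed × 0.1727 = 172.7 axe
172.7 axe × 2.965 = 512.0555 copper
512.0555 copper × 0.577 = 295.4560235 barley
295.4560235 barley × 3.294 = 973.232141409 reed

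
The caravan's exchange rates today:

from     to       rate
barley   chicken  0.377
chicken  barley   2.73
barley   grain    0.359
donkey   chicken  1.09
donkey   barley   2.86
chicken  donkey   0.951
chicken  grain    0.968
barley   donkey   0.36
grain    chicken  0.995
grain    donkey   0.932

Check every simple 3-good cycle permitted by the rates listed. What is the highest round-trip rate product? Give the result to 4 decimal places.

barley→donkey→chicken→barley: 0.36 × 1.09 × 2.73 = 1.07125
barley→chicken→donkey→barley: 0.377 × 0.951 × 2.86 = 1.02539
grain→donkey→chicken→grain: 0.932 × 1.09 × 0.968 = 0.98337
grain→chicken→barley→grain: 0.995 × 2.73 × 0.359 = 0.97517
grain→donkey→barley→grain: 0.932 × 2.86 × 0.359 = 0.95692
Maximum is barley→donkey→chicken→barley at 1.0713; arbitrage exists.

1.0713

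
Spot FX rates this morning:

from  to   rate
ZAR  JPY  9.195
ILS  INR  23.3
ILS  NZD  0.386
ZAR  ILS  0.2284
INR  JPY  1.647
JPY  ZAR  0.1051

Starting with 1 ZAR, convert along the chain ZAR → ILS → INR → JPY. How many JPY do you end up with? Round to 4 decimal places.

8.7649

1 ZAR × 0.2284 = 0.2284 ILS
0.2284 ILS × 23.3 = 5.32172 INR
5.32172 INR × 1.647 = 8.76487284 JPY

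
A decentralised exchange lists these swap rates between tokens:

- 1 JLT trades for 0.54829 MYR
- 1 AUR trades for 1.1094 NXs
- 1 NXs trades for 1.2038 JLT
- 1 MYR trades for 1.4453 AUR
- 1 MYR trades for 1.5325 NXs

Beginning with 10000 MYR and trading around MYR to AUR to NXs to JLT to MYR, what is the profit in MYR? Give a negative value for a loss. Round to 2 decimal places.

10000 MYR × 1.4453 = 14453 AUR
14453 AUR × 1.1094 = 16034.1582 NXs
16034.1582 NXs × 1.2038 = 19301.91964116 JLT
19301.91964116 JLT × 0.54829 = 10583.0495200516164 MYR
Net change: 10583.0495200516164 − 10000 = 583.0495200516164 MYR

583.05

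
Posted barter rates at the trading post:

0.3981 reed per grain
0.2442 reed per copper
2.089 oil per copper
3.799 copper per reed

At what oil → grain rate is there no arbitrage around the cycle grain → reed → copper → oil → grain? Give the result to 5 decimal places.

Known legs of the cycle: 0.3981 × 3.799 × 2.089 = 3.1593657891
For no arbitrage the full-cycle product must be 1, so the missing rate is 1 / 3.1593657891 ≈ 0.3165192.

0.31652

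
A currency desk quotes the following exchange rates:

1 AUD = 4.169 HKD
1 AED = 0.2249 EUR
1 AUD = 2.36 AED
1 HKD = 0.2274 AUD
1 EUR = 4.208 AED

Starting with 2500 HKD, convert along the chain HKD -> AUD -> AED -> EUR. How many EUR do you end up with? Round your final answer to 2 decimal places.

2500 HKD × 0.2274 = 568.5 AUD
568.5 AUD × 2.36 = 1341.66 AED
1341.66 AED × 0.2249 = 301.739334 EUR

301.74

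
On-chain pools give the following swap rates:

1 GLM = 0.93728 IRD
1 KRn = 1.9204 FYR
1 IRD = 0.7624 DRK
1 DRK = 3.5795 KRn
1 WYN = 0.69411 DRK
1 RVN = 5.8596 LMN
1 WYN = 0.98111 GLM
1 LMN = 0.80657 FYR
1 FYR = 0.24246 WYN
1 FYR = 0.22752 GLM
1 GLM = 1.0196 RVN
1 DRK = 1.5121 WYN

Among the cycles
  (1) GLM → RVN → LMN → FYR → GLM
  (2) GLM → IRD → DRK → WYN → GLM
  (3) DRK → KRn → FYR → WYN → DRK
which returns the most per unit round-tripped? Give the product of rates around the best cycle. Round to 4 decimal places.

1.1569

(1) 1.0196 × 5.8596 × 0.80657 × 0.22752 = 1.09638
(2) 0.93728 × 0.7624 × 1.5121 × 0.98111 = 1.06011
(3) 3.5795 × 1.9204 × 0.24246 × 0.69411 = 1.15686
Highest is cycle (3) at 1.1569 (>1, arbitrage).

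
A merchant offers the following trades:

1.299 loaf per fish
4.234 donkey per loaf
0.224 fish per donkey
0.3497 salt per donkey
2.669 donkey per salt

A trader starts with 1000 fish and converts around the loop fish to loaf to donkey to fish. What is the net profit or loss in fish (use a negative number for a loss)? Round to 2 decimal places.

1000 fish × 1.299 = 1299 loaf
1299 loaf × 4.234 = 5499.966 donkey
5499.966 donkey × 0.224 = 1231.992384 fish
Net change: 1231.992384 − 1000 = 231.992384 fish

231.99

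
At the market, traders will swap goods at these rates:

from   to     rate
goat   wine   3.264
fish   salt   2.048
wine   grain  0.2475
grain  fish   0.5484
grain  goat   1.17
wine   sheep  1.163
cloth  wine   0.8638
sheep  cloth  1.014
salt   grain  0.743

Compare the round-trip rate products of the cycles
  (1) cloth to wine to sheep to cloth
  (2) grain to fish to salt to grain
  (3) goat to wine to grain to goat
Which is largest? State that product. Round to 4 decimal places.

1.0187

(1) 0.8638 × 1.163 × 1.014 = 1.01866
(2) 0.5484 × 2.048 × 0.743 = 0.83448
(3) 3.264 × 0.2475 × 1.17 = 0.94517
Highest is cycle (1) at 1.0187 (>1, arbitrage).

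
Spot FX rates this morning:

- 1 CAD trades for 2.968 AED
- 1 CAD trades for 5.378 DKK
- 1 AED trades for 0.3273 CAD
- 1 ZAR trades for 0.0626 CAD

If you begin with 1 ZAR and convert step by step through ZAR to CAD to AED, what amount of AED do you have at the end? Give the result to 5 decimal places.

1 ZAR × 0.0626 = 0.0626 CAD
0.0626 CAD × 2.968 = 0.1857968 AED

0.18580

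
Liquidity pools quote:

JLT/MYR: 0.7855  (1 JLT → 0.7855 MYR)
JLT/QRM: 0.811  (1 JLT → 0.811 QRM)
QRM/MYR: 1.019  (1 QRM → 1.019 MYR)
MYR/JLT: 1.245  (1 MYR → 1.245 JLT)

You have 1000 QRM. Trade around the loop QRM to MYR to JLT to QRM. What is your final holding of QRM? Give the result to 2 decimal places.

1000 QRM × 1.019 = 1019 MYR
1019 MYR × 1.245 = 1268.655 JLT
1268.655 JLT × 0.811 = 1028.879205 QRM

1028.88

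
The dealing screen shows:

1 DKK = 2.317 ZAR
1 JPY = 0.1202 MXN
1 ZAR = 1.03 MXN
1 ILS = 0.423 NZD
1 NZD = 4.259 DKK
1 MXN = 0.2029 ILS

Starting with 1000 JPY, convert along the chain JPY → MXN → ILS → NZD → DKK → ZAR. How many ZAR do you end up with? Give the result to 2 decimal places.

101.80

1000 JPY × 0.1202 = 120.2 MXN
120.2 MXN × 0.2029 = 24.38858 ILS
24.38858 ILS × 0.423 = 10.31636934 NZD
10.31636934 NZD × 4.259 = 43.93741701906 DKK
43.93741701906 DKK × 2.317 = 101.80299523316202 ZAR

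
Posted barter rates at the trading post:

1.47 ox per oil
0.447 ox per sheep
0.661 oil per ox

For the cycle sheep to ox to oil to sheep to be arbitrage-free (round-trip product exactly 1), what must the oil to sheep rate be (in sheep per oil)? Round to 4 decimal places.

3.3845

Known legs of the cycle: 0.447 × 0.661 = 0.295467
For no arbitrage the full-cycle product must be 1, so the missing rate is 1 / 0.295467 ≈ 3.384473.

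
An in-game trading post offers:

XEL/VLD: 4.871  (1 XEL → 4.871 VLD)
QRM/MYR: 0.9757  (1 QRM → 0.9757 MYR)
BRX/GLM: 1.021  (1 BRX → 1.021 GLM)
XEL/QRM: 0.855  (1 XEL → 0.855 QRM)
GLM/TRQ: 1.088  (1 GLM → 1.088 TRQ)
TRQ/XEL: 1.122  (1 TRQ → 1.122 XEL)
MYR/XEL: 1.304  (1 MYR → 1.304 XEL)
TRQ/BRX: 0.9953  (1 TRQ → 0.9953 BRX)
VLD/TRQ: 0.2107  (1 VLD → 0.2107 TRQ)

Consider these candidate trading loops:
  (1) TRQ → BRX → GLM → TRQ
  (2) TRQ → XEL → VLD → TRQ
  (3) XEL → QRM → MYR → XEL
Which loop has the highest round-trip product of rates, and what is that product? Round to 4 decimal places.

(1) 0.9953 × 1.021 × 1.088 = 1.10563
(2) 1.122 × 4.871 × 0.2107 = 1.15153
(3) 0.855 × 0.9757 × 1.304 = 1.08783
Highest is cycle (2) at 1.1515 (>1, arbitrage).

1.1515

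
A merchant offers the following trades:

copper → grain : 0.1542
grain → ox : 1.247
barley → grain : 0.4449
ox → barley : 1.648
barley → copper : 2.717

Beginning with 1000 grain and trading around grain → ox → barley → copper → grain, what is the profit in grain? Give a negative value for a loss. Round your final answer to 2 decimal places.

-139.01

1000 grain × 1.247 = 1247 ox
1247 ox × 1.648 = 2055.056 barley
2055.056 barley × 2.717 = 5583.587152 copper
5583.587152 copper × 0.1542 = 860.9891388384 grain
Net change: 860.9891388384 − 1000 = -139.0108611616 grain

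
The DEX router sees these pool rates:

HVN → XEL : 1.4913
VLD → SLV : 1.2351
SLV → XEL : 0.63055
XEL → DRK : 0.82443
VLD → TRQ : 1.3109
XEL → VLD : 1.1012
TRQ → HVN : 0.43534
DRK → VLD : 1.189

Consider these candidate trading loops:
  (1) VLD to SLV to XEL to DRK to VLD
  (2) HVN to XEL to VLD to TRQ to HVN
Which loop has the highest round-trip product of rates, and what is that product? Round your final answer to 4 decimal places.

(1) 1.2351 × 0.63055 × 0.82443 × 1.189 = 0.76341
(2) 1.4913 × 1.1012 × 1.3109 × 0.43534 = 0.93719
Highest is cycle (2) at 0.9372 (≤1, no arbitrage).

0.9372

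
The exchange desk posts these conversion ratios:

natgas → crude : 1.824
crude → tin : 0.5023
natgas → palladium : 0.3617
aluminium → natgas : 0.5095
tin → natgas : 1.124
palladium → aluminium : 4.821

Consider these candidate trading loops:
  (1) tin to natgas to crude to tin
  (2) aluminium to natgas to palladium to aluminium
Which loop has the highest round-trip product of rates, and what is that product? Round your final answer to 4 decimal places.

1.0298

(1) 1.124 × 1.824 × 0.5023 = 1.02980
(2) 0.5095 × 0.3617 × 4.821 = 0.88844
Highest is cycle (1) at 1.0298 (>1, arbitrage).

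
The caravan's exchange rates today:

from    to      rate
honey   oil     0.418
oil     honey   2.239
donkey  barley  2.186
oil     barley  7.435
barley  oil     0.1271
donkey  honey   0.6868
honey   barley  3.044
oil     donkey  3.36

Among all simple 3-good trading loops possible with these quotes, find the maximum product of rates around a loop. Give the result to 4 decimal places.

oil→donkey→honey→oil: 3.36 × 0.6868 × 0.418 = 0.96460
barley→oil→donkey→barley: 0.1271 × 3.36 × 2.186 = 0.93354
barley→oil→honey→barley: 0.1271 × 2.239 × 3.044 = 0.86625
Maximum is oil→donkey→honey→oil at 0.9646; no arbitrage — every cycle loses value.

0.9646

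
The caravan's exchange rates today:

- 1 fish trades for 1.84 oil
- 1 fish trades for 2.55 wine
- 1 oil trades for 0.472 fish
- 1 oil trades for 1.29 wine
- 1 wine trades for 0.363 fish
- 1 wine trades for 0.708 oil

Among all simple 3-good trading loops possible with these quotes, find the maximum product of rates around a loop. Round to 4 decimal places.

wine→fish→oil→wine: 0.363 × 1.84 × 1.29 = 0.86162
wine→oil→fish→wine: 0.708 × 0.472 × 2.55 = 0.85215
Maximum is wine→fish→oil→wine at 0.8616; no arbitrage — every cycle loses value.

0.8616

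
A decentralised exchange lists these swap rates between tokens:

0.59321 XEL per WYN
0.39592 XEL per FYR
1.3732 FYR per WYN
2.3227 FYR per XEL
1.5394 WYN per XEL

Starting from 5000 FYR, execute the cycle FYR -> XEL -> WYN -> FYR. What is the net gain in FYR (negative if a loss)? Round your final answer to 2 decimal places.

-815.32

5000 FYR × 0.39592 = 1979.6 XEL
1979.6 XEL × 1.5394 = 3047.39624 WYN
3047.39624 WYN × 1.3732 = 4184.684516768 FYR
Net change: 4184.684516768 − 5000 = -815.315483232 FYR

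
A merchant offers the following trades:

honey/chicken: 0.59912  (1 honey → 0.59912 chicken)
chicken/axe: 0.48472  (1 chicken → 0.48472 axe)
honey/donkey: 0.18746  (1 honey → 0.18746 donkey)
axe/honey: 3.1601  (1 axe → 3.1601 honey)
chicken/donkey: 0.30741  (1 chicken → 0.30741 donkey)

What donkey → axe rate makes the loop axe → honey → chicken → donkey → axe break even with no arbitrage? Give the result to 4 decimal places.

Known legs of the cycle: 3.1601 × 0.59912 × 0.30741 = 0.58201293181992
For no arbitrage the full-cycle product must be 1, so the missing rate is 1 / 0.58201293181992 ≈ 1.718175.

1.7182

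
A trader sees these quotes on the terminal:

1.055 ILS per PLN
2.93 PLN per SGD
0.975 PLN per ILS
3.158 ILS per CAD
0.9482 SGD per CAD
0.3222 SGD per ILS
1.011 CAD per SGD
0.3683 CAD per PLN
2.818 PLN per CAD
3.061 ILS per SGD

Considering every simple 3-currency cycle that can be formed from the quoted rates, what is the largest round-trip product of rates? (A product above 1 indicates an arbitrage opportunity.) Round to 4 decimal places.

1.1340

CAD→ILS→PLN→CAD: 3.158 × 0.975 × 0.3683 = 1.13401
CAD→ILS→SGD→CAD: 3.158 × 0.3222 × 1.011 = 1.02870
CAD→SGD→PLN→CAD: 0.9482 × 2.93 × 0.3683 = 1.02322
ILS→SGD→PLN→ILS: 0.3222 × 2.93 × 1.055 = 0.99597
Maximum is CAD→ILS→PLN→CAD at 1.1340; arbitrage exists.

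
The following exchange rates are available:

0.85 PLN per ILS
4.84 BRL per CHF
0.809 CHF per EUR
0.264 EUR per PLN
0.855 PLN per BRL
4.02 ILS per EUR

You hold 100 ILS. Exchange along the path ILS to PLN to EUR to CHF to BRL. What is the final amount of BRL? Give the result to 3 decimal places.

100 ILS × 0.85 = 85 PLN
85 PLN × 0.264 = 22.44 EUR
22.44 EUR × 0.809 = 18.15396 CHF
18.15396 CHF × 4.84 = 87.8651664 BRL

87.865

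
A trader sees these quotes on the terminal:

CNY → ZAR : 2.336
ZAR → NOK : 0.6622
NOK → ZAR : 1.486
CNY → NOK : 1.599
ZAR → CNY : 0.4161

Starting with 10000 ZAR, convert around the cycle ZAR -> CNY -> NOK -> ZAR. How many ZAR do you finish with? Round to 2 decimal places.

10000 ZAR × 0.4161 = 4161 CNY
4161 CNY × 1.599 = 6653.439 NOK
6653.439 NOK × 1.486 = 9887.010354 ZAR

9887.01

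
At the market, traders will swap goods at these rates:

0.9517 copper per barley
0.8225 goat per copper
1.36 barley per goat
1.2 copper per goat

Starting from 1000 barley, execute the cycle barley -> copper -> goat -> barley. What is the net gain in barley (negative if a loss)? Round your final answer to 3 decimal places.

64.572

1000 barley × 0.9517 = 951.7 copper
951.7 copper × 0.8225 = 782.77325 goat
782.77325 goat × 1.36 = 1064.57162 barley
Net change: 1064.57162 − 1000 = 64.57162 barley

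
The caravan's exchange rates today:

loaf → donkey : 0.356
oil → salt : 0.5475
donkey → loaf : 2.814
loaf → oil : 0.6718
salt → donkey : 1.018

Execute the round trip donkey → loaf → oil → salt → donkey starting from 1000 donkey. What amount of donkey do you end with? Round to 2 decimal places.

1053.65

1000 donkey × 2.814 = 2814 loaf
2814 loaf × 0.6718 = 1890.4452 oil
1890.4452 oil × 0.5475 = 1035.018747 salt
1035.018747 salt × 1.018 = 1053.649084446 donkey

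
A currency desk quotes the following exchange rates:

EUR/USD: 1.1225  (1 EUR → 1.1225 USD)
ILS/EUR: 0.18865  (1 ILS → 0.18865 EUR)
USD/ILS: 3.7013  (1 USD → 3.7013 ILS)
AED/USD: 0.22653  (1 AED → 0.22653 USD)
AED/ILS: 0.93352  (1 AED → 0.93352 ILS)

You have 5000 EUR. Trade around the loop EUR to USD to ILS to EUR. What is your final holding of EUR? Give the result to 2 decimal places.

3918.93

5000 EUR × 1.1225 = 5612.5 USD
5612.5 USD × 3.7013 = 20773.54625 ILS
20773.54625 ILS × 0.18865 = 3918.9295000625 EUR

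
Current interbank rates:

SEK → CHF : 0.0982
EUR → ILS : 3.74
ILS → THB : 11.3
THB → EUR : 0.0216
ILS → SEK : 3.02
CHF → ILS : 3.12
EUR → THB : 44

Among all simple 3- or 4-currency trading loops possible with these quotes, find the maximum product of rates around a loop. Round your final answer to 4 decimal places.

0.9253

SEK→CHF→ILS→SEK: 0.0982 × 3.12 × 3.02 = 0.92528
THB→EUR→ILS→THB: 0.0216 × 3.74 × 11.3 = 0.91286
Maximum is SEK→CHF→ILS→SEK at 0.9253; no arbitrage — every cycle loses value.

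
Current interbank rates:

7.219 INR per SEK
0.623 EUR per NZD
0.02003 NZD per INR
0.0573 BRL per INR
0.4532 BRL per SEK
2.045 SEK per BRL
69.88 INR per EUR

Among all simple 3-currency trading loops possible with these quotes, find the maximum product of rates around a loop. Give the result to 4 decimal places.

EUR→INR→NZD→EUR: 69.88 × 0.02003 × 0.623 = 0.87201
BRL→SEK→INR→BRL: 2.045 × 7.219 × 0.0573 = 0.84591
Maximum is EUR→INR→NZD→EUR at 0.8720; no arbitrage — every cycle loses value.

0.8720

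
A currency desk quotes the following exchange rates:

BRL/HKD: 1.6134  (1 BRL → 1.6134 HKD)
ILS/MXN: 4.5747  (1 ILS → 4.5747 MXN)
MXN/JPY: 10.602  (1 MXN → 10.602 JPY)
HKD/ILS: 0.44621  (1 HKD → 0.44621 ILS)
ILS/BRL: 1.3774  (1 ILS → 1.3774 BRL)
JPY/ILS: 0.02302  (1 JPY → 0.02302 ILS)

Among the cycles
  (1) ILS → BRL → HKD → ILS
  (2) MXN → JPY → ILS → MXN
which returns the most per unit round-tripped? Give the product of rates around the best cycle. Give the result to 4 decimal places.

1.1165

(1) 1.3774 × 1.6134 × 0.44621 = 0.99161
(2) 10.602 × 0.02302 × 4.5747 = 1.11649
Highest is cycle (2) at 1.1165 (>1, arbitrage).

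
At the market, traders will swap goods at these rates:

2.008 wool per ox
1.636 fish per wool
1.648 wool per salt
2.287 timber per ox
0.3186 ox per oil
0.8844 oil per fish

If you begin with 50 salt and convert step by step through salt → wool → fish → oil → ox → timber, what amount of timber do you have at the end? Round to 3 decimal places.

86.870

50 salt × 1.648 = 82.4 wool
82.4 wool × 1.636 = 134.8064 fish
134.8064 fish × 0.8844 = 119.22278016 oil
119.22278016 oil × 0.3186 = 37.984377758976 ox
37.984377758976 ox × 2.287 = 86.870271934778112 timber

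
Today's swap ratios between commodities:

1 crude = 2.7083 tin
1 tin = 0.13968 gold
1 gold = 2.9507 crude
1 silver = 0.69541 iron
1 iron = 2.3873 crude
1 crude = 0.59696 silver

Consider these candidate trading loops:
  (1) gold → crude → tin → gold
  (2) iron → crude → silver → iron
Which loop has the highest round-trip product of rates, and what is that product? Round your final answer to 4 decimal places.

(1) 2.9507 × 2.7083 × 0.13968 = 1.11624
(2) 2.3873 × 0.59696 × 0.69541 = 0.99104
Highest is cycle (1) at 1.1162 (>1, arbitrage).

1.1162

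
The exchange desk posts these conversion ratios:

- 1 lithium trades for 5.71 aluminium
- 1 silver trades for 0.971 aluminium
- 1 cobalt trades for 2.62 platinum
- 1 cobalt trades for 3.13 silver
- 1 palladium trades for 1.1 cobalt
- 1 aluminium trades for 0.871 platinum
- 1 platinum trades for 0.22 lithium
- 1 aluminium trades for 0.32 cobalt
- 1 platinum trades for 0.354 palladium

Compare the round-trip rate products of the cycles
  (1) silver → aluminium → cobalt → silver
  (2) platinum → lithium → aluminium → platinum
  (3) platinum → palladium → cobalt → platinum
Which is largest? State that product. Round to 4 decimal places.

(1) 0.971 × 0.32 × 3.13 = 0.97255
(2) 0.22 × 5.71 × 0.871 = 1.09415
(3) 0.354 × 1.1 × 2.62 = 1.02023
Highest is cycle (2) at 1.0942 (>1, arbitrage).

1.0942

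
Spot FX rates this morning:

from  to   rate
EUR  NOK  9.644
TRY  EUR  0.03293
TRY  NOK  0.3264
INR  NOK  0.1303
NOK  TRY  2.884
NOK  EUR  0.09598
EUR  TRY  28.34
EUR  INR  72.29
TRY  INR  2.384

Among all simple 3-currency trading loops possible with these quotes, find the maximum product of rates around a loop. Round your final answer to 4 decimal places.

0.9159

TRY→EUR→NOK→TRY: 0.03293 × 9.644 × 2.884 = 0.91589
INR→NOK→EUR→INR: 0.1303 × 0.09598 × 72.29 = 0.90407
INR→NOK→TRY→INR: 0.1303 × 2.884 × 2.384 = 0.89587
TRY→NOK→EUR→TRY: 0.3264 × 0.09598 × 28.34 = 0.88783
Maximum is TRY→EUR→NOK→TRY at 0.9159; no arbitrage — every cycle loses value.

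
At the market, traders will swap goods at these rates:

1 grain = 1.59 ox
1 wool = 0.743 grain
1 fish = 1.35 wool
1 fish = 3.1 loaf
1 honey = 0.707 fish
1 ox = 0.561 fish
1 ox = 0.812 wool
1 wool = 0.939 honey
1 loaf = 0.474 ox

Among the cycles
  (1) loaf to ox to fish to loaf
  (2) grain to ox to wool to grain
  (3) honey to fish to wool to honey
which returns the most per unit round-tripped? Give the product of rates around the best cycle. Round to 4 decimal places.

(1) 0.474 × 0.561 × 3.1 = 0.82433
(2) 1.59 × 0.812 × 0.743 = 0.95927
(3) 0.707 × 1.35 × 0.939 = 0.89623
Highest is cycle (2) at 0.9593 (≤1, no arbitrage).

0.9593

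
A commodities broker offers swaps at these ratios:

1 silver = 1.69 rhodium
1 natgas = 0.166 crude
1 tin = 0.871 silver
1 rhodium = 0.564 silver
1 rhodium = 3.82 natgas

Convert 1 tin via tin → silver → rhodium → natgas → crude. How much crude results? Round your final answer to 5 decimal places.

0.93342

1 tin × 0.871 = 0.871 silver
0.871 silver × 1.69 = 1.47199 rhodium
1.47199 rhodium × 3.82 = 5.6230018 natgas
5.6230018 natgas × 0.166 = 0.9334182988 crude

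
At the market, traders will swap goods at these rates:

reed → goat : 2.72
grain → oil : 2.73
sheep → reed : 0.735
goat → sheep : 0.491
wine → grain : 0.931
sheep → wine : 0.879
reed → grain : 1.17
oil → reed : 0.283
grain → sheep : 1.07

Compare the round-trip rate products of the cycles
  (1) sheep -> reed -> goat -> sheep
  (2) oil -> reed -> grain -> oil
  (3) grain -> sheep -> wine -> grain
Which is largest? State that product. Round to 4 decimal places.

0.9816

(1) 0.735 × 2.72 × 0.491 = 0.98161
(2) 0.283 × 1.17 × 2.73 = 0.90393
(3) 1.07 × 0.879 × 0.931 = 0.87563
Highest is cycle (1) at 0.9816 (≤1, no arbitrage).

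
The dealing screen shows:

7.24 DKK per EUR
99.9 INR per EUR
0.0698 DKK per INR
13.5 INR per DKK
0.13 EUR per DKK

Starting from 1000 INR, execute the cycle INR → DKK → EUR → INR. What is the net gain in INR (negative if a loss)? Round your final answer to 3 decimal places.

1000 INR × 0.0698 = 69.8 DKK
69.8 DKK × 0.13 = 9.074 EUR
9.074 EUR × 99.9 = 906.4926 INR
Net change: 906.4926 − 1000 = -93.5074 INR

-93.507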